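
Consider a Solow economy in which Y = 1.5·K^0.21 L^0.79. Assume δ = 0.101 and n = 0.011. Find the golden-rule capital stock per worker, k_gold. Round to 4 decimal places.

Capital per worker breaks even when investment replaces (n + δ)·k; here n + δ = 0.112.
Setting f'(k) = n+δ gives 0.21·1.5·k^(0.21−1) = 0.112, hence k_gold = (0.21·1.5/0.112)^(1/0.79) ≈ 3.7023.

k_gold ≈ 3.7023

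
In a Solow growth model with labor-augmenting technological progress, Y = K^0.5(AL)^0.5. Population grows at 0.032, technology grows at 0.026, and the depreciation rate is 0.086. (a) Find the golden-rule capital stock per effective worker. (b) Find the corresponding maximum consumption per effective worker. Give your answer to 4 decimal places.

Break-even investment rate: n + g + δ = 0.032 + 0.026 + 0.086 = 0.144.
At the golden rule the marginal product of capital equals n+g+δ: 0.5·k^(0.5−1) = 0.144. Solving, k_gold = (0.5/0.144)^(1/0.5) ≈ 12.0563.
y_gold = 12.0563^0.5 ≈ 3.4722; c_gold = y_gold − 0.144·k_gold ≈ 1.7361.

(a) k_gold ≈ 12.0563; (b) c_gold ≈ 1.7361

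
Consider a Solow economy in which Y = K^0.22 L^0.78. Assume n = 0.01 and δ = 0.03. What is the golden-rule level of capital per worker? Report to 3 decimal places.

k_gold ≈ 8.896

The effective depreciation rate is n + δ = 0.01 + 0.03 = 0.04.
At the golden rule the marginal product of capital equals n+δ: 0.22·k^(0.22−1) = 0.04. Solving, k_gold = (0.22/0.04)^(1/0.78) ≈ 8.8958.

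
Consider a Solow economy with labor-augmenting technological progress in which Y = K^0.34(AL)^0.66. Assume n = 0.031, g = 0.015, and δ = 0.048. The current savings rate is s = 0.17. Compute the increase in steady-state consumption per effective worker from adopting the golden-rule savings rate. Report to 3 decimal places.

Δc ≈ 0.154

n + g + δ = 0.031 + 0.015 + 0.048 = 0.094.
Current steady state (s = 0.17): k* = (0.17/0.094)^(1/0.66) ≈ 2.4540, y* = 2.4540^0.34 ≈ 1.3569, c* = (1−0.17)·1.3569 ≈ 1.1263.
At the golden rule the marginal product of capital equals n+g+δ: 0.34·k^(0.34−1) = 0.094. Solving, k_gold = (0.34/0.094)^(1/0.66) ≈ 7.0143.
y_gold = 7.0143^0.34 ≈ 1.9393, c_gold = y_gold − 0.094·k_gold ≈ 1.2799.
Gain: Δc = 1.2799 − 1.1263 ≈ 0.1537.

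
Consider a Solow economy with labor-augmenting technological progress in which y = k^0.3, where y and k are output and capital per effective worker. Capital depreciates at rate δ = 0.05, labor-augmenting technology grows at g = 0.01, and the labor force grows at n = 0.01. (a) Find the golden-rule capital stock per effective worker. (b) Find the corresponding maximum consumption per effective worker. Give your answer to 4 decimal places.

(a) k_gold ≈ 7.9963; (b) c_gold ≈ 1.3061

The effective depreciation rate is n + g + δ = 0.01 + 0.01 + 0.05 = 0.07.
Setting f'(k) = n+g+δ gives 0.3·k^(0.3−1) = 0.07, hence k_gold = (0.3/0.07)^(1/0.7) ≈ 7.9963.
y_gold = 7.9963^0.3 ≈ 1.8658; c_gold = y_gold − 0.07·k_gold ≈ 1.3061.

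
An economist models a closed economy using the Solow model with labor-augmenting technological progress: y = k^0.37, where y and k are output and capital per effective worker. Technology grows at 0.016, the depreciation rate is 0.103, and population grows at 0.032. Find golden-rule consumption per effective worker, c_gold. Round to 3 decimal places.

c_gold ≈ 1.066

n + g + δ = 0.032 + 0.016 + 0.103 = 0.151.
Golden rule sets MPK = n+g+δ: 0.37·k^(0.37−1) = 0.151, so k_gold = (0.37/0.151)^(1/0.63) ≈ 4.1478.
y_gold = 4.1478^0.37 ≈ 1.6927.
c_gold = y_gold − (n+g+δ)·k_gold = 1.6927 − 0.151·4.1478 ≈ 1.0664.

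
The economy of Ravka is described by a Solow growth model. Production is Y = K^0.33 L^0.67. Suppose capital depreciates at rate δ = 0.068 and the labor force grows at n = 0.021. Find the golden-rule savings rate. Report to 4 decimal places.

n + δ = 0.021 + 0.068 = 0.089.
At the golden rule MPK = n+δ, and in any Cobb-Douglas steady state s = (n+δ)·k/y = MPK·k/y = capital's share 0.33.

s_gold = 0.3300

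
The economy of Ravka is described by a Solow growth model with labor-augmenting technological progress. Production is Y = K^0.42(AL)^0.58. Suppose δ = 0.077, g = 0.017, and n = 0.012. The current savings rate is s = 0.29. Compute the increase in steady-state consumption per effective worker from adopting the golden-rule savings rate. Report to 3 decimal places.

Break-even investment rate: n + g + δ = 0.012 + 0.017 + 0.077 = 0.106.
Current steady state (s = 0.29): k* = (0.29/0.106)^(1/0.58) ≈ 5.6703, y* = 5.6703^0.42 ≈ 2.0726, c* = (1−0.29)·2.0726 ≈ 1.4715.
At the golden rule the marginal product of capital equals n+g+δ: 0.42·k^(0.42−1) = 0.106. Solving, k_gold = (0.42/0.106)^(1/0.58) ≈ 10.7383.
y_gold = 10.7383^0.42 ≈ 2.7102, c_gold = y_gold − 0.106·k_gold ≈ 1.5719.
Gain: Δc = 1.5719 − 1.4715 ≈ 0.1003.

Δc ≈ 0.100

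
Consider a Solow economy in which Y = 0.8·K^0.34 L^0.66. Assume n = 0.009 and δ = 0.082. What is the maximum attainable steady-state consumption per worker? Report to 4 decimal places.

c_gold ≈ 0.9281

Capital per worker breaks even when investment replaces (n + δ)·k; here n + δ = 0.091.
At the golden rule the marginal product of capital equals n+δ: 0.34·0.8·k^(0.34−1) = 0.091. Solving, k_gold = (0.34·0.8/0.091)^(1/0.66) ≈ 5.2541.
y_gold = 0.8·5.2541^0.34 ≈ 1.4062.
c_gold = y_gold − (n+δ)·k_gold = 1.4062 − 0.091·5.2541 ≈ 0.9281.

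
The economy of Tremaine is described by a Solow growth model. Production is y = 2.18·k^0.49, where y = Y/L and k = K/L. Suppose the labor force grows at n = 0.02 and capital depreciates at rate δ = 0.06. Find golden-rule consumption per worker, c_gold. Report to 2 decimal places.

c_gold ≈ 13.41

Break-even investment rate: n + δ = 0.02 + 0.06 = 0.08.
At the golden rule the marginal product of capital equals n+δ: 0.49·2.18·k^(0.49−1) = 0.08. Solving, k_gold = (0.49·2.18/0.08)^(1/0.51) ≈ 161.0592.
y_gold = 2.18·161.0592^0.49 ≈ 26.2954.
c_gold = y_gold − (n+δ)·k_gold = 26.2954 − 0.08·161.0592 ≈ 13.4106.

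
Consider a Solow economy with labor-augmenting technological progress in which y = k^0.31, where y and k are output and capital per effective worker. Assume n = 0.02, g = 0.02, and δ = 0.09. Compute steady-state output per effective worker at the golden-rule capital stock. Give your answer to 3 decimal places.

n + g + δ = 0.02 + 0.02 + 0.09 = 0.13.
At the golden rule the marginal product of capital equals n+g+δ: 0.31·k^(0.31−1) = 0.13. Solving, k_gold = (0.31/0.13)^(1/0.69) ≈ 3.5236.
Output: y_gold = k_gold^0.31 = 3.5236^0.31 ≈ 1.4776.

y_gold ≈ 1.478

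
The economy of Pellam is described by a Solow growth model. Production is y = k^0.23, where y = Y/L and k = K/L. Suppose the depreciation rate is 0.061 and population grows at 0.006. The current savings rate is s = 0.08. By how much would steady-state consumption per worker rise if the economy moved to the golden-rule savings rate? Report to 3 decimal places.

Δc ≈ 0.143

Capital per worker breaks even when investment replaces (n + δ)·k; here n + δ = 0.067.
Current steady state (s = 0.08): k* = (0.08/0.067)^(1/0.77) ≈ 1.2590, y* = 1.2590^0.23 ≈ 1.0544, c* = (1−0.08)·1.0544 ≈ 0.9700.
Golden rule sets MPK = n+δ: 0.23·k^(0.23−1) = 0.067, so k_gold = (0.23/0.067)^(1/0.77) ≈ 4.9620.
y_gold = 4.9620^0.23 ≈ 1.4454, c_gold = y_gold − 0.067·k_gold ≈ 1.1130.
Gain: Δc = 1.1130 − 0.9700 ≈ 0.1429.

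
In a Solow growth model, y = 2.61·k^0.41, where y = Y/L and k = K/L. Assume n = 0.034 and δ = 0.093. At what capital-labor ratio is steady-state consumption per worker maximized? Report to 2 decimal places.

The effective depreciation rate is n + δ = 0.034 + 0.093 = 0.127.
Setting f'(k) = n+δ gives 0.41·2.61·k^(0.41−1) = 0.127, hence k_gold = (0.41·2.61/0.127)^(1/0.59) ≈ 37.0551.

k_gold ≈ 37.06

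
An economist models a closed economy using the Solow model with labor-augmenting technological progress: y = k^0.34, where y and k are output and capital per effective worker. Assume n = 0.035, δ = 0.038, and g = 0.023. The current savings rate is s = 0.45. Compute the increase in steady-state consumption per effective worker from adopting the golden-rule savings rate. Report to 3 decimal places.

Δc ≈ 0.047

Capital per effective worker breaks even when investment replaces (n + g + δ)·k; here n + g + δ = 0.096.
Current steady state (s = 0.45): k* = (0.45/0.096)^(1/0.66) ≈ 10.3891, y* = 10.3891^0.34 ≈ 2.2163, c* = (1−0.45)·2.2163 ≈ 1.2190.
Setting f'(k) = n+g+δ gives 0.34·k^(0.34−1) = 0.096, hence k_gold = (0.34/0.096)^(1/0.66) ≈ 6.7941.
y_gold = 6.7941^0.34 ≈ 1.9183, c_gold = y_gold − 0.096·k_gold ≈ 1.2661.
Gain: Δc = 1.2661 − 1.2190 ≈ 0.0471.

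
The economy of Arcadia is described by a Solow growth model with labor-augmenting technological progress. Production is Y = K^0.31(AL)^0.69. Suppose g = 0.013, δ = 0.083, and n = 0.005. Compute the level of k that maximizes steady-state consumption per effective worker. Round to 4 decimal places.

k_gold ≈ 5.0799

Break-even investment rate: n + g + δ = 0.005 + 0.013 + 0.083 = 0.101.
Maximizing c = f(k) − (n+g+δ)·k gives f'(k) = n+g+δ, i.e. 0.31·k^(0.31−1) = 0.101, so k_gold = (0.31/0.101)^(1/0.69) ≈ 5.0799.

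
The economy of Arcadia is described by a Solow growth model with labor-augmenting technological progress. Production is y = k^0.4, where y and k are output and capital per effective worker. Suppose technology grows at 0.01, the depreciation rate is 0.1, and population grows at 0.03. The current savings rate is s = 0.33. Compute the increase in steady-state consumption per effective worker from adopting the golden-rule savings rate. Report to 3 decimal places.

Δc ≈ 0.021

Capital per effective worker breaks even when investment replaces (n + g + δ)·k; here n + g + δ = 0.14.
Current steady state (s = 0.33): k* = (0.33/0.14)^(1/0.6) ≈ 4.1749, y* = 4.1749^0.4 ≈ 1.7712, c* = (1−0.33)·1.7712 ≈ 1.1867.
Golden rule sets MPK = n+g+δ: 0.4·k^(0.4−1) = 0.14, so k_gold = (0.4/0.14)^(1/0.6) ≈ 5.7529.
y_gold = 5.7529^0.4 ≈ 2.0135, c_gold = y_gold − 0.14·k_gold ≈ 1.2081.
Gain: Δc = 1.2081 − 1.1867 ≈ 0.0214.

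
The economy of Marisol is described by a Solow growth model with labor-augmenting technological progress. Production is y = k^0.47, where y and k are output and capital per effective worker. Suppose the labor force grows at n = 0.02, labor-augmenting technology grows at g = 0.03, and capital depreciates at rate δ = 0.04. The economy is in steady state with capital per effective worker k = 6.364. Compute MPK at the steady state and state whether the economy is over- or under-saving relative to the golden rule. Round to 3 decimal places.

The effective depreciation rate is n + g + δ = 0.02 + 0.03 + 0.04 = 0.09.
MPK = 0.47·k^(0.47−1) = 0.47·6.364^(-0.53) ≈ 0.1762.
MPK > 0.09, so the economy is dynamically efficient (under-saving).

under-saving; MPK ≈ 0.176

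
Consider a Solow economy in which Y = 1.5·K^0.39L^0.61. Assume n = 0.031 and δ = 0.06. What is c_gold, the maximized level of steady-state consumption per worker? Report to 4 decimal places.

c_gold ≈ 3.0067

The effective depreciation rate is n + δ = 0.031 + 0.06 = 0.091.
Golden rule sets MPK = n+δ: 0.39·1.5·k^(0.39−1) = 0.091, so k_gold = (0.39·1.5/0.091)^(1/0.61) ≈ 21.1241.
y_gold = 1.5·21.1241^0.39 ≈ 4.9290.
c_gold = y_gold − (n+δ)·k_gold = 4.9290 − 0.091·21.1241 ≈ 3.0067.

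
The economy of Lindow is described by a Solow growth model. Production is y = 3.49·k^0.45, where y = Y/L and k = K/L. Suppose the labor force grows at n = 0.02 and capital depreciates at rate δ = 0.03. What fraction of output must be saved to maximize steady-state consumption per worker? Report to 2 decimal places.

s_gold = 0.45

Capital per worker breaks even when investment replaces (n + δ)·k; here n + δ = 0.05.
At the golden rule MPK = n+δ, and in any Cobb-Douglas steady state s = (n+δ)·k/y = MPK·k/y = capital's share 0.45.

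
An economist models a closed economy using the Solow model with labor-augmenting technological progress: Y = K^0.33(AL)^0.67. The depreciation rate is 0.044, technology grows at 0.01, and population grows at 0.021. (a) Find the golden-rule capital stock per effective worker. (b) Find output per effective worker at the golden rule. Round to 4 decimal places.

The effective depreciation rate is n + g + δ = 0.021 + 0.01 + 0.044 = 0.075.
Maximizing c = f(k) − (n+g+δ)·k gives f'(k) = n+g+δ, i.e. 0.33·k^(0.33−1) = 0.075, so k_gold = (0.33/0.075)^(1/0.67) ≈ 9.1280.
y_gold = 9.1280^0.33 ≈ 2.0746.

(a) k_gold ≈ 9.1280; (b) y_gold ≈ 2.0746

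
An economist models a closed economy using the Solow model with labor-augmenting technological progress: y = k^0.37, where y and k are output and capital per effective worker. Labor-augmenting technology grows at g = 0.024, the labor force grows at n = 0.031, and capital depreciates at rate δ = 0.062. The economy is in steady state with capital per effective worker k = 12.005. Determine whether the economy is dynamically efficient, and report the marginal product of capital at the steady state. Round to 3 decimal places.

Break-even investment rate: n + g + δ = 0.031 + 0.024 + 0.062 = 0.117.
MPK = 0.37·k^(0.37−1) = 0.37·12.005^(-0.63) ≈ 0.0773.
MPK < 0.117, so the economy is dynamically inefficient (over-saving).

dynamically inefficient; MPK ≈ 0.077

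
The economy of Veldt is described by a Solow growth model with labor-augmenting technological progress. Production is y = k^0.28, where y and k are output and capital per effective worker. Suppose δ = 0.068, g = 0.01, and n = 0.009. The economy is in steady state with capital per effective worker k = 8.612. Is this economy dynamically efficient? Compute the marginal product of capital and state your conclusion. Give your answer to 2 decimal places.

dynamically inefficient; MPK ≈ 0.06

n + g + δ = 0.009 + 0.01 + 0.068 = 0.087.
MPK = 0.28·k^(0.28−1) = 0.28·8.612^(-0.72) ≈ 0.0594.
MPK < 0.087, so the economy is dynamically inefficient (over-saving).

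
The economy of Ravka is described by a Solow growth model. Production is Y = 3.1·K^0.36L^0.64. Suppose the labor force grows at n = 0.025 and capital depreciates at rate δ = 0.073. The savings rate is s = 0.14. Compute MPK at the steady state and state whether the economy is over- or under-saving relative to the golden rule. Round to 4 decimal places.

The effective depreciation rate is n + δ = 0.025 + 0.073 = 0.098.
Steady-state k*: s·A·k^0.36 = 0.098·k gives k* = (0.14·3.1/0.098)^(1/0.64) ≈ 10.2279.
MPK = 0.36·3.1·10.2279^(-0.64) ≈ 0.2520.
MPK > n+δ = 0.098, so the economy is dynamically efficient (under-saving).

under-saving; MPK ≈ 0.2520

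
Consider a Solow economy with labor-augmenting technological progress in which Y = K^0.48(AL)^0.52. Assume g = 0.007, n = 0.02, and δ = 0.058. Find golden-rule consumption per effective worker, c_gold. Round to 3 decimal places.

c_gold ≈ 2.570

Capital per effective worker breaks even when investment replaces (n + g + δ)·k; here n + g + δ = 0.085.
Setting f'(k) = n+g+δ gives 0.48·k^(0.48−1) = 0.085, hence k_gold = (0.48/0.085)^(1/0.52) ≈ 27.9134.
y_gold = 27.9134^0.48 ≈ 4.9430.
c_gold = y_gold − (n+g+δ)·k_gold = 4.9430 − 0.085·27.9134 ≈ 2.5704.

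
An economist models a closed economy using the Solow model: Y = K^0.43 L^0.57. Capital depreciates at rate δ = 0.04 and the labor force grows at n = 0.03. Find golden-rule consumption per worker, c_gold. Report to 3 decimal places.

c_gold ≈ 2.242

Break-even investment rate: n + δ = 0.03 + 0.04 = 0.07.
Maximizing c = f(k) − (n+δ)·k gives f'(k) = n+δ, i.e. 0.43·k^(0.43−1) = 0.07, so k_gold = (0.43/0.07)^(1/0.57) ≈ 24.1605.
y_gold = 24.1605^0.43 ≈ 3.9331.
c_gold = y_gold − (n+δ)·k_gold = 3.9331 − 0.07·24.1605 ≈ 2.2419.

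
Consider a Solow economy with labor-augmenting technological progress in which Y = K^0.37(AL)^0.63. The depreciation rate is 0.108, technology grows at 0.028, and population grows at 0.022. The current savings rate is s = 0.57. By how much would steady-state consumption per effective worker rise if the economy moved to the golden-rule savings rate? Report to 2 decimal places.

Δc ≈ 0.12

Break-even investment rate: n + g + δ = 0.022 + 0.028 + 0.108 = 0.158.
Current steady state (s = 0.57): k* = (0.57/0.158)^(1/0.63) ≈ 7.6643, y* = 7.6643^0.37 ≈ 2.1245, c* = (1−0.57)·2.1245 ≈ 0.9135.
Maximizing c = f(k) − (n+g+δ)·k gives f'(k) = n+g+δ, i.e. 0.37·k^(0.37−1) = 0.158, so k_gold = (0.37/0.158)^(1/0.63) ≈ 3.8599.
y_gold = 3.8599^0.37 ≈ 1.6483, c_gold = y_gold − 0.158·k_gold ≈ 1.0384.
Gain: Δc = 1.0384 − 0.9135 ≈ 0.1249.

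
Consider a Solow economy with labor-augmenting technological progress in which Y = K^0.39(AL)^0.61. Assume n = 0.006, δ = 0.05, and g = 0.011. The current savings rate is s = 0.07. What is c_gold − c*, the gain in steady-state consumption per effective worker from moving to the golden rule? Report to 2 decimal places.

Break-even investment rate: n + g + δ = 0.006 + 0.011 + 0.05 = 0.067.
Current steady state (s = 0.07): k* = (0.07/0.067)^(1/0.61) ≈ 1.0744, y* = 1.0744^0.39 ≈ 1.0284, c* = (1−0.07)·1.0284 ≈ 0.9564.
Golden rule sets MPK = n+g+δ: 0.39·k^(0.39−1) = 0.067, so k_gold = (0.39/0.067)^(1/0.61) ≈ 17.9507.
y_gold = 17.9507^0.39 ≈ 3.0838, c_gold = y_gold − 0.067·k_gold ≈ 1.8811.
Gain: Δc = 1.8811 − 0.9564 ≈ 0.9247.

Δc ≈ 0.92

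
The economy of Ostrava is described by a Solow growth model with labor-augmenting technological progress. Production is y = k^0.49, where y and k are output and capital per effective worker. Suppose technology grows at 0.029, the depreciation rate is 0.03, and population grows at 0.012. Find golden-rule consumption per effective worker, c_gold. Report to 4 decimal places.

c_gold ≈ 3.2629

Capital per effective worker breaks even when investment replaces (n + g + δ)·k; here n + g + δ = 0.071.
Setting f'(k) = n+g+δ gives 0.49·k^(0.49−1) = 0.071, hence k_gold = (0.49/0.071)^(1/0.51) ≈ 44.1546.
y_gold = 44.1546^0.49 ≈ 6.3979.
c_gold = y_gold − (n+g+δ)·k_gold = 6.3979 − 0.071·44.1546 ≈ 3.2629.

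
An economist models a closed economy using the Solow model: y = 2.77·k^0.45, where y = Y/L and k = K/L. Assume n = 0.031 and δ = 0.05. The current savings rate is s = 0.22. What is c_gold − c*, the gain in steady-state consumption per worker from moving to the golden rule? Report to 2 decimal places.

The effective depreciation rate is n + δ = 0.031 + 0.05 = 0.081.
Current steady state (s = 0.22): k* = (0.22·2.77/0.081)^(1/0.55) ≈ 39.2181, y* = 2.77·39.2181^0.45 ≈ 14.4394, c* = (1−0.22)·14.4394 ≈ 11.2627.
Setting f'(k) = n+δ gives 0.45·2.77·k^(0.45−1) = 0.081, hence k_gold = (0.45·2.77/0.081)^(1/0.55) ≈ 144.0651.
y_gold = 2.77·144.0651^0.45 ≈ 25.9317, c_gold = y_gold − 0.081·k_gold ≈ 14.2624.
Gain: Δc = 14.2624 − 11.2627 ≈ 2.9997.

Δc ≈ 3.00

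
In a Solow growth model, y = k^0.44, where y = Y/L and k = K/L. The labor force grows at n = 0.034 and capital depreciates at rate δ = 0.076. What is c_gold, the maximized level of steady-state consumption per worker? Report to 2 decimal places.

c_gold ≈ 1.66

The effective depreciation rate is n + δ = 0.034 + 0.076 = 0.11.
At the golden rule the marginal product of capital equals n+δ: 0.44·k^(0.44−1) = 0.11. Solving, k_gold = (0.44/0.11)^(1/0.56) ≈ 11.8880.
y_gold = 11.8880^0.44 ≈ 2.9720.
c_gold = y_gold − (n+δ)·k_gold = 2.9720 − 0.11·11.8880 ≈ 1.6643.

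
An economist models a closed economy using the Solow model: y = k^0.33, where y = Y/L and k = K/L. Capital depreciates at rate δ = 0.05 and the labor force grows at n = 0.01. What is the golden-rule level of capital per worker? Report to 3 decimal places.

Capital per worker breaks even when investment replaces (n + δ)·k; here n + δ = 0.06.
Golden rule sets MPK = n+δ: 0.33·k^(0.33−1) = 0.06, so k_gold = (0.33/0.06)^(1/0.67) ≈ 12.7356.

k_gold ≈ 12.736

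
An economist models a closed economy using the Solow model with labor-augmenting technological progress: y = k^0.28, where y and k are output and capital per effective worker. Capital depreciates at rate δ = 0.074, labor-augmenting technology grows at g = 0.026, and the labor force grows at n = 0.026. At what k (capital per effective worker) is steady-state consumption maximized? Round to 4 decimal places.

n + g + δ = 0.026 + 0.026 + 0.074 = 0.126.
Setting f'(k) = n+g+δ gives 0.28·k^(0.28−1) = 0.126, hence k_gold = (0.28/0.126)^(1/0.72) ≈ 3.0314.

k_gold ≈ 3.0314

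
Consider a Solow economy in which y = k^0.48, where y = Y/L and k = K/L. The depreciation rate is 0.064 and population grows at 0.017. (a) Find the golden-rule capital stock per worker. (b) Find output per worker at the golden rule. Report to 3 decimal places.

Capital per worker breaks even when investment replaces (n + δ)·k; here n + δ = 0.081.
Maximizing c = f(k) − (n+δ)·k gives f'(k) = n+δ, i.e. 0.48·k^(0.48−1) = 0.081, so k_gold = (0.48/0.081)^(1/0.52) ≈ 30.6245.
y_gold = 30.6245^0.48 ≈ 5.1679.

(a) k_gold ≈ 30.625; (b) y_gold ≈ 5.168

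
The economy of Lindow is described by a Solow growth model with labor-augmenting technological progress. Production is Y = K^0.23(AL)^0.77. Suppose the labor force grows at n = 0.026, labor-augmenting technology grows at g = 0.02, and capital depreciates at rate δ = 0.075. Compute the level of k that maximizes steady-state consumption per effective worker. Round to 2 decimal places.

Capital per effective worker breaks even when investment replaces (n + g + δ)·k; here n + g + δ = 0.121.
Maximizing c = f(k) − (n+g+δ)·k gives f'(k) = n+g+δ, i.e. 0.23·k^(0.23−1) = 0.121, so k_gold = (0.23/0.121)^(1/0.77) ≈ 2.3028.

k_gold ≈ 2.30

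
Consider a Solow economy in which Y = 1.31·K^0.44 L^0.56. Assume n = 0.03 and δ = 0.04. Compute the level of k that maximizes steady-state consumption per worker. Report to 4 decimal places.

k_gold ≈ 43.1565

Capital per worker breaks even when investment replaces (n + δ)·k; here n + δ = 0.07.
Maximizing c = f(k) − (n+δ)·k gives f'(k) = n+δ, i.e. 0.44·1.31·k^(0.44−1) = 0.07, so k_gold = (0.44·1.31/0.07)^(1/0.56) ≈ 43.1565.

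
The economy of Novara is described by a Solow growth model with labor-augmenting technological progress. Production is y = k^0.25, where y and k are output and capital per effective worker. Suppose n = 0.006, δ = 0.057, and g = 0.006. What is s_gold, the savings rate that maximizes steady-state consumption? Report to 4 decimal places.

Break-even investment rate: n + g + δ = 0.006 + 0.006 + 0.057 = 0.069.
At the golden rule MPK = n+g+δ, and in any Cobb-Douglas steady state s = (n+g+δ)·k/y = MPK·k/y = capital's share 0.25.

s_gold = 0.2500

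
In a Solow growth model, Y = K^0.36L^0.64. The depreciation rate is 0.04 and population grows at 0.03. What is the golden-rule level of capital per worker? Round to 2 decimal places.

The effective depreciation rate is n + δ = 0.03 + 0.04 = 0.07.
Setting f'(k) = n+δ gives 0.36·k^(0.36−1) = 0.07, hence k_gold = (0.36/0.07)^(1/0.64) ≈ 12.9198.

k_gold ≈ 12.92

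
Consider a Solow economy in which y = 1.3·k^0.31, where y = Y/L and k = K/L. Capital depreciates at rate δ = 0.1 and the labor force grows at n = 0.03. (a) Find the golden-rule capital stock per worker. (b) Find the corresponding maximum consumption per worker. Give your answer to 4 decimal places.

(a) k_gold ≈ 5.1537; (b) c_gold ≈ 1.4912

Break-even investment rate: n + δ = 0.03 + 0.1 = 0.13.
Golden rule sets MPK = n+δ: 0.31·1.3·k^(0.31−1) = 0.13, so k_gold = (0.31·1.3/0.13)^(1/0.69) ≈ 5.1537.
y_gold = 1.3·5.1537^0.31 ≈ 2.1612; c_gold = y_gold − 0.13·k_gold ≈ 1.4912.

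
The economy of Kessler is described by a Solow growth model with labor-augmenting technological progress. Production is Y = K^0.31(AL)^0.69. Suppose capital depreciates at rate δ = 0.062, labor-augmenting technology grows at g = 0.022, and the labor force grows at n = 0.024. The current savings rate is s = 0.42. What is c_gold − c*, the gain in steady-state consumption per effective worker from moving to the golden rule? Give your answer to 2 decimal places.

Δc ≈ 0.04

The effective depreciation rate is n + g + δ = 0.024 + 0.022 + 0.062 = 0.108.
Current steady state (s = 0.42): k* = (0.42/0.108)^(1/0.69) ≈ 7.1585, y* = 7.1585^0.31 ≈ 1.8407, c* = (1−0.42)·1.8407 ≈ 1.0676.
Maximizing c = f(k) − (n+g+δ)·k gives f'(k) = n+g+δ, i.e. 0.31·k^(0.31−1) = 0.108, so k_gold = (0.31/0.108)^(1/0.69) ≈ 4.6098.
y_gold = 4.6098^0.31 ≈ 1.6060, c_gold = y_gold − 0.108·k_gold ≈ 1.1081.
Gain: Δc = 1.1081 − 1.0676 ≈ 0.0405.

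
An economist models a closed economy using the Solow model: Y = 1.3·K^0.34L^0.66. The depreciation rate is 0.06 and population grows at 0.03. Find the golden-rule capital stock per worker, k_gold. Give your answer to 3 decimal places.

k_gold ≈ 11.149

Break-even investment rate: n + δ = 0.03 + 0.06 = 0.09.
At the golden rule the marginal product of capital equals n+δ: 0.34·1.3·k^(0.34−1) = 0.09. Solving, k_gold = (0.34·1.3/0.09)^(1/0.66) ≈ 11.1492.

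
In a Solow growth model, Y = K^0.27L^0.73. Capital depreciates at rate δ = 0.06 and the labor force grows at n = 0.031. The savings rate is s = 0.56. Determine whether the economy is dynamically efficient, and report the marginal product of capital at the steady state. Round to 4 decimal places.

dynamically inefficient; MPK ≈ 0.0439

Capital per worker breaks even when investment replaces (n + δ)·k; here n + δ = 0.091.
Steady-state k*: s·k^0.27 = 0.091·k gives k* = (0.56/0.091)^(1/0.73) ≈ 12.0510.
MPK = 0.27·12.0510^(-0.73) ≈ 0.0439.
MPK < n+δ = 0.091, so the economy is dynamically inefficient (over-saving).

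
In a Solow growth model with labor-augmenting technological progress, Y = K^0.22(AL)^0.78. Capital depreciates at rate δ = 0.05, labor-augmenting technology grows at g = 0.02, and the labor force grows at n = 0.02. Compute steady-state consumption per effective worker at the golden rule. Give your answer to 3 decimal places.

Capital per effective worker breaks even when investment replaces (n + g + δ)·k; here n + g + δ = 0.09.
Maximizing c = f(k) − (n+g+δ)·k gives f'(k) = n+g+δ, i.e. 0.22·k^(0.22−1) = 0.09, so k_gold = (0.22/0.09)^(1/0.78) ≈ 3.1453.
y_gold = 3.1453^0.22 ≈ 1.2867.
c_gold = y_gold − (n+g+δ)·k_gold = 1.2867 − 0.09·3.1453 ≈ 1.0036.

c_gold ≈ 1.004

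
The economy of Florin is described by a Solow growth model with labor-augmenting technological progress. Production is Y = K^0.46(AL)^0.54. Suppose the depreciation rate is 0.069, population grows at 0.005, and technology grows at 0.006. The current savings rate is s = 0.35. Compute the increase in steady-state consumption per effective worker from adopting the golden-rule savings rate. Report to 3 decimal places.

Capital per effective worker breaks even when investment replaces (n + g + δ)·k; here n + g + δ = 0.08.
Current steady state (s = 0.35): k* = (0.35/0.08)^(1/0.54) ≈ 15.3814, y* = 15.3814^0.46 ≈ 3.5158, c* = (1−0.35)·3.5158 ≈ 2.2852.
At the golden rule the marginal product of capital equals n+g+δ: 0.46·k^(0.46−1) = 0.08. Solving, k_gold = (0.46/0.08)^(1/0.54) ≈ 25.5148.
y_gold = 25.5148^0.46 ≈ 4.4374, c_gold = y_gold − 0.08·k_gold ≈ 2.3962.
Gain: Δc = 2.3962 − 2.2852 ≈ 0.1109.

Δc ≈ 0.111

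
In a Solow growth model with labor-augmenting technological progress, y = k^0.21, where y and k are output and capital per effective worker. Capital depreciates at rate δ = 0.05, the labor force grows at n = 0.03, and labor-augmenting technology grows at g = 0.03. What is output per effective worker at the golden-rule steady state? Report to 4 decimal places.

The effective depreciation rate is n + g + δ = 0.03 + 0.03 + 0.05 = 0.11.
Setting f'(k) = n+g+δ gives 0.21·k^(0.21−1) = 0.11, hence k_gold = (0.21/0.11)^(1/0.79) ≈ 2.2671.
Output: y_gold = k_gold^0.21 = 2.2671^0.21 ≈ 1.1875.

y_gold ≈ 1.1875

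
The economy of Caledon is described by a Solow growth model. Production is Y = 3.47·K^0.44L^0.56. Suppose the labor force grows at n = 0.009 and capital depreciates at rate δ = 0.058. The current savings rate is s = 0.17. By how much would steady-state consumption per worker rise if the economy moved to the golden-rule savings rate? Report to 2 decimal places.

Δc ≈ 6.75

n + δ = 0.009 + 0.058 = 0.067.
Current steady state (s = 0.17): k* = (0.17·3.47/0.067)^(1/0.56) ≈ 48.6374, y* = 3.47·48.6374^0.44 ≈ 19.1689, c* = (1−0.17)·19.1689 ≈ 15.9102.
Setting f'(k) = n+δ gives 0.44·3.47·k^(0.44−1) = 0.067, hence k_gold = (0.44·3.47/0.067)^(1/0.56) ≈ 265.7525.
y_gold = 3.47·265.7525^0.44 ≈ 40.4669, c_gold = y_gold − 0.067·k_gold ≈ 22.6614.
Gain: Δc = 22.6614 − 15.9102 ≈ 6.7513.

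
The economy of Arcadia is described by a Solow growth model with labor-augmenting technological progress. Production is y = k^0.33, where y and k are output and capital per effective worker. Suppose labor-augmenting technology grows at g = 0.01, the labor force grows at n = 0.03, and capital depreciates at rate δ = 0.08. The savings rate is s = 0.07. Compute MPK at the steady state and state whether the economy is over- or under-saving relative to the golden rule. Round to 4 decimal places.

under-saving; MPK ≈ 0.5657

The effective depreciation rate is n + g + δ = 0.03 + 0.01 + 0.08 = 0.12.
Steady-state k*: s·k^0.33 = 0.12·k gives k* = (0.07/0.12)^(1/0.67) ≈ 0.4473.
MPK = 0.33·0.4473^(-0.67) ≈ 0.5657.
MPK > n+g+δ = 0.12, so the economy is dynamically efficient (under-saving).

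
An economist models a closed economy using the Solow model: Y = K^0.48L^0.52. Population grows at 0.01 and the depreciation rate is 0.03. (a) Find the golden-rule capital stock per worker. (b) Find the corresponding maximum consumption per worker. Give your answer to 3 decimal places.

(a) k_gold ≈ 118.946; (b) c_gold ≈ 5.154

n + δ = 0.01 + 0.03 = 0.04.
At the golden rule the marginal product of capital equals n+δ: 0.48·k^(0.48−1) = 0.04. Solving, k_gold = (0.48/0.04)^(1/0.52) ≈ 118.9456.
y_gold = 118.9456^0.48 ≈ 9.9121; c_gold = y_gold − 0.04·k_gold ≈ 5.1543.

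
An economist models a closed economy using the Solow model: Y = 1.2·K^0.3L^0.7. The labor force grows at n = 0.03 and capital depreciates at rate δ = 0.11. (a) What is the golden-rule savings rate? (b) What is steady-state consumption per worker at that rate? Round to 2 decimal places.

(a) s_gold = 0.30; (b) c_gold ≈ 1.26

The effective depreciation rate is n + δ = 0.03 + 0.11 = 0.14.
For Cobb-Douglas, s_gold equals capital's share: s_gold = 0.3.
Setting f'(k) = n+δ gives 0.3·1.2·k^(0.3−1) = 0.14, hence k_gold = (0.3·1.2/0.14)^(1/0.7) ≈ 3.8545.
y_gold = 1.2·3.8545^0.3 ≈ 1.7987; c_gold = (1−0.3)·y_gold ≈ 1.2591.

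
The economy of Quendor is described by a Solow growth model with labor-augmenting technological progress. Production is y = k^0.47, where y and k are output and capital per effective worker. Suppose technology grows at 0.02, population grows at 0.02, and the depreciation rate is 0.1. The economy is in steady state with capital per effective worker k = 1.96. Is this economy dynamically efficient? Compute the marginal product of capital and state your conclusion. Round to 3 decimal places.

dynamically efficient; MPK ≈ 0.329

The effective depreciation rate is n + g + δ = 0.02 + 0.02 + 0.1 = 0.14.
MPK = 0.47·k^(0.47−1) = 0.47·1.96^(-0.53) ≈ 0.3290.
MPK > 0.14, so the economy is dynamically efficient (under-saving).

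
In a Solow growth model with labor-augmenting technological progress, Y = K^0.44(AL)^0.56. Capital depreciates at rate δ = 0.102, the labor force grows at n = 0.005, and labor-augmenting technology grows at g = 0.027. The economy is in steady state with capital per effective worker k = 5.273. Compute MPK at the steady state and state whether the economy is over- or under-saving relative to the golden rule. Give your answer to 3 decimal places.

under-saving; MPK ≈ 0.173

Capital per effective worker breaks even when investment replaces (n + g + δ)·k; here n + g + δ = 0.134.
MPK = 0.44·k^(0.44−1) = 0.44·5.273^(-0.56) ≈ 0.1734.
MPK > 0.134, so the economy is dynamically efficient (under-saving).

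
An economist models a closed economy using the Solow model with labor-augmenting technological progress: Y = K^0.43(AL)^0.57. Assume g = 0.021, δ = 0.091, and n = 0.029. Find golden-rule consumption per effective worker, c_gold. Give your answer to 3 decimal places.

c_gold ≈ 1.322

Break-even investment rate: n + g + δ = 0.029 + 0.021 + 0.091 = 0.141.
At the golden rule the marginal product of capital equals n+g+δ: 0.43·k^(0.43−1) = 0.141. Solving, k_gold = (0.43/0.141)^(1/0.57) ≈ 7.0723.
y_gold = 7.0723^0.43 ≈ 2.3191.
c_gold = y_gold − (n+g+δ)·k_gold = 2.3191 − 0.141·7.0723 ≈ 1.3219.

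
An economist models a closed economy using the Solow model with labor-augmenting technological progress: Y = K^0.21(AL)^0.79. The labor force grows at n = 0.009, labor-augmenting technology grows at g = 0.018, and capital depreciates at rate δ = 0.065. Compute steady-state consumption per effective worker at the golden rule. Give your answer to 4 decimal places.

Capital per effective worker breaks even when investment replaces (n + g + δ)·k; here n + g + δ = 0.092.
Setting f'(k) = n+g+δ gives 0.21·k^(0.21−1) = 0.092, hence k_gold = (0.21/0.092)^(1/0.79) ≈ 2.8426.
y_gold = 2.8426^0.21 ≈ 1.2453.
c_gold = y_gold − (n+g+δ)·k_gold = 1.2453 − 0.092·2.8426 ≈ 0.9838.

c_gold ≈ 0.9838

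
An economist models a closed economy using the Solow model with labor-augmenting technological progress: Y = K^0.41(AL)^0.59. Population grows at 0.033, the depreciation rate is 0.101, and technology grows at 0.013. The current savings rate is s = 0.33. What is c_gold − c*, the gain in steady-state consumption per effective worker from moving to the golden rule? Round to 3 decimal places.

Break-even investment rate: n + g + δ = 0.033 + 0.013 + 0.101 = 0.147.
Current steady state (s = 0.33): k* = (0.33/0.147)^(1/0.59) ≈ 3.9378, y* = 3.9378^0.41 ≈ 1.7541, c* = (1−0.33)·1.7541 ≈ 1.1752.
Golden rule sets MPK = n+g+δ: 0.41·k^(0.41−1) = 0.147, so k_gold = (0.41/0.147)^(1/0.59) ≈ 5.6889.
y_gold = 5.6889^0.41 ≈ 2.0397, c_gold = y_gold − 0.147·k_gold ≈ 1.2034.
Gain: Δc = 1.2034 − 1.1752 ≈ 0.0282.

Δc ≈ 0.028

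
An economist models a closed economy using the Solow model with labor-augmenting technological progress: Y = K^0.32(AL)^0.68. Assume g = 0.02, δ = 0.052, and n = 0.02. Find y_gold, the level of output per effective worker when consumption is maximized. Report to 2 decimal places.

The effective depreciation rate is n + g + δ = 0.02 + 0.02 + 0.052 = 0.092.
Maximizing c = f(k) − (n+g+δ)·k gives f'(k) = n+g+δ, i.e. 0.32·k^(0.32−1) = 0.092, so k_gold = (0.32/0.092)^(1/0.68) ≈ 6.2535.
Output: y_gold = k_gold^0.32 = 6.2535^0.32 ≈ 1.7979.

y_gold ≈ 1.80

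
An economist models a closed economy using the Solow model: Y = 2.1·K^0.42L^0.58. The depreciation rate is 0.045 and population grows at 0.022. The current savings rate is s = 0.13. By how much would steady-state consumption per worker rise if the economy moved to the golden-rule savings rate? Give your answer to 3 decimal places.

n + δ = 0.022 + 0.045 = 0.067.
Current steady state (s = 0.13): k* = (0.13·2.1/0.067)^(1/0.58) ≈ 11.2687, y* = 2.1·11.2687^0.42 ≈ 5.8077, c* = (1−0.13)·5.8077 ≈ 5.0527.
Maximizing c = f(k) − (n+δ)·k gives f'(k) = n+δ, i.e. 0.42·2.1·k^(0.42−1) = 0.067, so k_gold = (0.42·2.1/0.067)^(1/0.58) ≈ 85.1117.
y_gold = 2.1·85.1117^0.42 ≈ 13.5773, c_gold = y_gold − 0.067·k_gold ≈ 7.8749.
Gain: Δc = 7.8749 − 5.0527 ≈ 2.8221.

Δc ≈ 2.822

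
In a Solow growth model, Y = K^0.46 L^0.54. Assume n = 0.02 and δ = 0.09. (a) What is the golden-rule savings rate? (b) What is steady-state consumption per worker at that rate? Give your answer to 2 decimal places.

(a) s_gold = 0.46; (b) c_gold ≈ 1.83

n + δ = 0.02 + 0.09 = 0.11.
For Cobb-Douglas, s_gold equals capital's share: s_gold = 0.46.
At the golden rule the marginal product of capital equals n+δ: 0.46·k^(0.46−1) = 0.11. Solving, k_gold = (0.46/0.11)^(1/0.54) ≈ 14.1474.
y_gold = 14.1474^0.46 ≈ 3.3831; c_gold = (1−0.46)·y_gold ≈ 1.8269.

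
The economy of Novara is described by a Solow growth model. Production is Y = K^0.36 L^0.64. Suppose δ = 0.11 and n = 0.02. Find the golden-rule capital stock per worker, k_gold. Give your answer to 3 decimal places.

k_gold ≈ 4.911

Break-even investment rate: n + δ = 0.02 + 0.11 = 0.13.
Golden rule sets MPK = n+δ: 0.36·k^(0.36−1) = 0.13, so k_gold = (0.36/0.13)^(1/0.64) ≈ 4.9112.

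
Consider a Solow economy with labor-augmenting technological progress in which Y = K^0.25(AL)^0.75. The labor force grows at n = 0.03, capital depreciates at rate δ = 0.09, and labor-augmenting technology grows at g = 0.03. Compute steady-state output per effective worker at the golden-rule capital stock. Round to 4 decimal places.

y_gold ≈ 1.1856

n + g + δ = 0.03 + 0.03 + 0.09 = 0.15.
Golden rule sets MPK = n+g+δ: 0.25·k^(0.25−1) = 0.15, so k_gold = (0.25/0.15)^(1/0.75) ≈ 1.9761.
Output: y_gold = k_gold^0.25 = 1.9761^0.25 ≈ 1.1856.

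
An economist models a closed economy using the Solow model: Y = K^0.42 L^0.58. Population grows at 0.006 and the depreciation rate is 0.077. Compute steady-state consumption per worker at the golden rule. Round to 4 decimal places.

Break-even investment rate: n + δ = 0.006 + 0.077 = 0.083.
Setting f'(k) = n+δ gives 0.42·k^(0.42−1) = 0.083, hence k_gold = (0.42/0.083)^(1/0.58) ≈ 16.3715.
y_gold = 16.3715^0.42 ≈ 3.2353.
c_gold = y_gold − (n+δ)·k_gold = 3.2353 − 0.083·16.3715 ≈ 1.8765.

c_gold ≈ 1.8765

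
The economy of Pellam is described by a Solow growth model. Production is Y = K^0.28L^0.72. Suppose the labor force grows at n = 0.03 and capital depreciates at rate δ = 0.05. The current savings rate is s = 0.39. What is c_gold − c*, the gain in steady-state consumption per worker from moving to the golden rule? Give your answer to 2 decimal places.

n + δ = 0.03 + 0.05 = 0.08.
Current steady state (s = 0.39): k* = (0.39/0.08)^(1/0.72) ≈ 9.0265, y* = 9.0265^0.28 ≈ 1.8516, c* = (1−0.39)·1.8516 ≈ 1.1295.
Golden rule sets MPK = n+δ: 0.28·k^(0.28−1) = 0.08, so k_gold = (0.28/0.08)^(1/0.72) ≈ 5.6971.
y_gold = 5.6971^0.28 ≈ 1.6277, c_gold = y_gold − 0.08·k_gold ≈ 1.1720.
Gain: Δc = 1.1720 − 1.1295 ≈ 0.0425.

Δc ≈ 0.04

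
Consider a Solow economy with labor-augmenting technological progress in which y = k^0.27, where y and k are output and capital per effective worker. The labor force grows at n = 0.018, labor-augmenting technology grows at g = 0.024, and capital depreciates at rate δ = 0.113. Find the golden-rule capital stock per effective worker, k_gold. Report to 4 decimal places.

k_gold ≈ 2.1389

n + g + δ = 0.018 + 0.024 + 0.113 = 0.155.
Golden rule sets MPK = n+g+δ: 0.27·k^(0.27−1) = 0.155, so k_gold = (0.27/0.155)^(1/0.73) ≈ 2.1389.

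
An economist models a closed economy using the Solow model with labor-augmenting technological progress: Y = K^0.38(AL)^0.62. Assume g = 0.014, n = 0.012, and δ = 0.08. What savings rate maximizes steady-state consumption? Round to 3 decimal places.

s_gold = 0.380

Break-even investment rate: n + g + δ = 0.012 + 0.014 + 0.08 = 0.106.
At the golden rule MPK = n+g+δ, and in any Cobb-Douglas steady state s = (n+g+δ)·k/y = MPK·k/y = capital's share 0.38.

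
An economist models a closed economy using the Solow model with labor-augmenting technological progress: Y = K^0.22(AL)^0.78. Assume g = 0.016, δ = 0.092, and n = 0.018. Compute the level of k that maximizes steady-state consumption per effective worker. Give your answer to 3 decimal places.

k_gold ≈ 2.043

The effective depreciation rate is n + g + δ = 0.018 + 0.016 + 0.092 = 0.126.
Golden rule sets MPK = n+g+δ: 0.22·k^(0.22−1) = 0.126, so k_gold = (0.22/0.126)^(1/0.78) ≈ 2.0433.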